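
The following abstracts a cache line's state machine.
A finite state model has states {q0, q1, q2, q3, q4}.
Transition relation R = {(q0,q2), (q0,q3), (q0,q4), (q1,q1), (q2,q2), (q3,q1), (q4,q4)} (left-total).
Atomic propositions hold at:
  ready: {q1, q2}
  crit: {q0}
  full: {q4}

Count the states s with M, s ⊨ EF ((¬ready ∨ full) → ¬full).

4

Sat(¬ready) = {q0, q3, q4}
Sat(¬ready ∨ full) = {q0, q3, q4}
Sat(¬full) = {q0, q1, q2, q3}
Sat((¬ready ∨ full) → ¬full) = {q0, q1, q2, q3}
EF ((¬ready ∨ full) → ¬full): least fixpoint, start Z0 = {q0, q1, q2, q3}, add states with some successor in Z. Already a fixed point.
Sat(EF ((¬ready ∨ full) → ¬full)) = {q0, q1, q2, q3}
|Sat(EF ((¬ready ∨ full) → ¬full))| = |{q0, q1, q2, q3}| = 4.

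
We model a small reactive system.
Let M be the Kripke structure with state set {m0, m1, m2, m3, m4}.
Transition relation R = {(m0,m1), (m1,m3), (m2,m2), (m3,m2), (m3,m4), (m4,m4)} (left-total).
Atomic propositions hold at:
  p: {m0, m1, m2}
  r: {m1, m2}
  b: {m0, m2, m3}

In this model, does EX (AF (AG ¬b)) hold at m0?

Sat(¬b) = {m1, m4}
AG ¬b: greatest fixpoint, start Z0 = {m1, m4}, keep only states in Sat with every successor in Z. Z1 = {m4}; fixed.
Sat(AG ¬b) = {m4}
AF (AG ¬b): least fixpoint, start Z0 = {m4}, add states with every successor in Z. Already a fixed point.
Sat(AF (AG ¬b)) = {m4}
Sat(EX (AF (AG ¬b))) = {s : some successor in {m4}} = {m3, m4}
m0 ∉ Sat(EX (AF (AG ¬b))) = {m3, m4}, so the formula does not hold at m0.

No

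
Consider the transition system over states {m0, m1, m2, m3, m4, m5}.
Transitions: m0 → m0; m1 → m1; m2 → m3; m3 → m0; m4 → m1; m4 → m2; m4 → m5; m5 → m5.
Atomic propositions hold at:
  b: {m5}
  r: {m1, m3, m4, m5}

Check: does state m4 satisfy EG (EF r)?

EF r: least fixpoint, start Z0 = {m1, m3, m4, m5}, add states with some successor in Z. Z1 = {m1, m2, m3, m4, m5}; fixed.
Sat(EF r) = {m1, m2, m3, m4, m5}
EG (EF r): greatest fixpoint, start Z0 = {m1, m2, m3, m4, m5}, keep only states in Sat with some successor in Z. Z1 = {m1, m2, m4, m5}; Z2 = {m1, m4, m5}; fixed.
Sat(EG (EF r)) = {m1, m4, m5}
m4 ∈ Sat(EG (EF r)) = {m1, m4, m5}, so the formula holds at m4.

Yes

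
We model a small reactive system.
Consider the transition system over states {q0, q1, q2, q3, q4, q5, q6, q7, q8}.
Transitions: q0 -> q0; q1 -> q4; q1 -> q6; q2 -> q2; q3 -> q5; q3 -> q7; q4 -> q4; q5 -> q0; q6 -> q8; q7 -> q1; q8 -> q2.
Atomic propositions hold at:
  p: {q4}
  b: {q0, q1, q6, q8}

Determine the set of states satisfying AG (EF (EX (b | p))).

Sat(b | p) = {q0, q1, q4, q6, q8}
Sat(EX (b | p)) = {s : some successor in {q0, q1, q4, q6, q8}} = {q0, q1, q4, q5, q6, q7}
EF (EX (b | p)): least fixpoint, start Z0 = {q0, q1, q4, q5, q6, q7}, add states with some successor in Z. Z1 = {q0, q1, q3, q4, q5, q6, q7}; fixed.
Sat(EF (EX (b | p))) = {q0, q1, q3, q4, q5, q6, q7}
AG (EF (EX (b | p))): greatest fixpoint, start Z0 = {q0, q1, q3, q4, q5, q6, q7}, keep only states in Sat with every successor in Z. Z1 = {q0, q1, q3, q4, q5, q7}; Z2 = {q0, q3, q4, q5, q7}; Z3 = {q0, q3, q4, q5}; Z4 = {q0, q4, q5}; fixed.
Sat(AG (EF (EX (b | p)))) = {q0, q4, q5}

{q0, q4, q5}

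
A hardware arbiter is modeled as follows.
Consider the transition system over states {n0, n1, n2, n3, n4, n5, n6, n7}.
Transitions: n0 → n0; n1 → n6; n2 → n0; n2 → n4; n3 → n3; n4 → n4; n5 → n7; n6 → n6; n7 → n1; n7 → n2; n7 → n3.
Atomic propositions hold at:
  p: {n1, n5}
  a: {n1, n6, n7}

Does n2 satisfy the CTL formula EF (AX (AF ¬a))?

Sat(¬a) = {n0, n2, n3, n4, n5}
AF ¬a: least fixpoint, start Z0 = {n0, n2, n3, n4, n5}, add states with every successor in Z. Already a fixed point.
Sat(AF ¬a) = {n0, n2, n3, n4, n5}
Sat(AX (AF ¬a)) = {s : every successor in {n0, n2, n3, n4, n5}} = {n0, n2, n3, n4}
EF (AX (AF ¬a)): least fixpoint, start Z0 = {n0, n2, n3, n4}, add states with some successor in Z. Z1 = {n0, n2, n3, n4, n7}; Z2 = {n0, n2, n3, n4, n5, n7}; fixed.
Sat(EF (AX (AF ¬a))) = {n0, n2, n3, n4, n5, n7}
n2 ∈ Sat(EF (AX (AF ¬a))) = {n0, n2, n3, n4, n5, n7}, so the formula holds at n2.

Yes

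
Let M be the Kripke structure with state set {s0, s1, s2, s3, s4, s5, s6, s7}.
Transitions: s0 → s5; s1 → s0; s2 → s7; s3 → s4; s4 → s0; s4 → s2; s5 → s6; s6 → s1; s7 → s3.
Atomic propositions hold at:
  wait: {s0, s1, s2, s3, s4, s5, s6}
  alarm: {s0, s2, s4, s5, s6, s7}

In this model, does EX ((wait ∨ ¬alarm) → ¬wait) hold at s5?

Sat(¬alarm) = {s1, s3}
Sat(wait ∨ ¬alarm) = {s0, s1, s2, s3, s4, s5, s6}
Sat(¬wait) = {s7}
Sat((wait ∨ ¬alarm) → ¬wait) = {s7}
Sat(EX ((wait ∨ ¬alarm) → ¬wait)) = {s : some successor in {s7}} = {s2}
s5 ∉ Sat(EX ((wait ∨ ¬alarm) → ¬wait)) = {s2}, so the formula does not hold at s5.

No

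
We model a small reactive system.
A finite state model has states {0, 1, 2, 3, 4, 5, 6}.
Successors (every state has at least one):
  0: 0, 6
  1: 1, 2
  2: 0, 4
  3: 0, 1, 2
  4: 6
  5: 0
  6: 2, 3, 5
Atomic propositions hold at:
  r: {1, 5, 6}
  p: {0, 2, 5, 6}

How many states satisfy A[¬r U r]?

Sat(¬r) = {0, 2, 3, 4}
A[¬r U r]: least fixpoint, start Z0 = Sat(r) = {1, 5, 6}, add states in Sat(¬r) with every successor in Z. Z1 = {1, 4, 5, 6}; fixed.
Sat(A[¬r U r]) = {1, 4, 5, 6}
|Sat(A[¬r U r])| = |{1, 4, 5, 6}| = 4.

4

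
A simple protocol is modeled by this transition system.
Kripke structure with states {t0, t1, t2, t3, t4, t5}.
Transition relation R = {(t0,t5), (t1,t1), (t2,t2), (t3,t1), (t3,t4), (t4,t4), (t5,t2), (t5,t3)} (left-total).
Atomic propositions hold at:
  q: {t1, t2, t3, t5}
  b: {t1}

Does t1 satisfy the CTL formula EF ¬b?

Sat(¬b) = {t0, t2, t3, t4, t5}
EF ¬b: least fixpoint, start Z0 = {t0, t2, t3, t4, t5}, add states with some successor in Z. Already a fixed point.
Sat(EF ¬b) = {t0, t2, t3, t4, t5}
t1 ∉ Sat(EF ¬b) = {t0, t2, t3, t4, t5}, so the formula does not hold at t1.

No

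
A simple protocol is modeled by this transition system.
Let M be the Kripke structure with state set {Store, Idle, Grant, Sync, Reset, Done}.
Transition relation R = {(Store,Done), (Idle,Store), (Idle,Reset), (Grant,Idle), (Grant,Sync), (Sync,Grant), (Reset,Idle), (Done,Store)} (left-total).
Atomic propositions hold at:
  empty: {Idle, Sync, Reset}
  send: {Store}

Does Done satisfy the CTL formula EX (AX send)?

No

Sat(AX send) = {s : every successor in {Store}} = {Done}
Sat(EX (AX send)) = {s : some successor in {Done}} = {Store}
Done ∉ Sat(EX (AX send)) = {Store}, so the formula does not hold at Done.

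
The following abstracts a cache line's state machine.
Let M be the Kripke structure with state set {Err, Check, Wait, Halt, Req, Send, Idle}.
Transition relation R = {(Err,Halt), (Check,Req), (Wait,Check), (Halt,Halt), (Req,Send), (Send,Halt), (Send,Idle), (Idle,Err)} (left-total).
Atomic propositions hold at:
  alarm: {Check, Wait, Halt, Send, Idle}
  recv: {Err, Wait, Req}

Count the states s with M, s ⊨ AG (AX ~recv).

2

Sat(~recv) = {Check, Halt, Send, Idle}
Sat(AX ~recv) = {s : every successor in {Check, Halt, Send, Idle}} = {Err, Wait, Halt, Req, Send}
AG (AX ~recv): greatest fixpoint, start Z0 = {Err, Wait, Halt, Req, Send}, keep only states in Sat with every successor in Z. Z1 = {Err, Halt, Req}; Z2 = {Err, Halt}; fixed.
Sat(AG (AX ~recv)) = {Err, Halt}
|Sat(AG (AX ~recv))| = |{Err, Halt}| = 2.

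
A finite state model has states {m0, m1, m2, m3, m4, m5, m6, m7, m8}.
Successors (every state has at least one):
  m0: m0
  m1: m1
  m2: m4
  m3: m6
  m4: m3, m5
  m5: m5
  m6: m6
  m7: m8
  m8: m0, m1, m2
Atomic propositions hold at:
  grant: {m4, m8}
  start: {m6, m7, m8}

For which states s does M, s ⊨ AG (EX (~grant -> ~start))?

Sat(~grant) = {m0, m1, m2, m3, m5, m6, m7}
Sat(~start) = {m0, m1, m2, m3, m4, m5}
Sat(~grant -> ~start) = {m0, m1, m2, m3, m4, m5, m8}
Sat(EX (~grant -> ~start)) = {s : some successor in {m0, m1, m2, m3, m4, m5, m8}} = {m0, m1, m2, m4, m5, m7, m8}
AG (EX (~grant -> ~start)): greatest fixpoint, start Z0 = {m0, m1, m2, m4, m5, m7, m8}, keep only states in Sat with every successor in Z. Z1 = {m0, m1, m2, m5, m7, m8}; Z2 = {m0, m1, m5, m7, m8}; Z3 = {m0, m1, m5, m7}; Z4 = {m0, m1, m5}; fixed.
Sat(AG (EX (~grant -> ~start))) = {m0, m1, m5}

{m0, m1, m5}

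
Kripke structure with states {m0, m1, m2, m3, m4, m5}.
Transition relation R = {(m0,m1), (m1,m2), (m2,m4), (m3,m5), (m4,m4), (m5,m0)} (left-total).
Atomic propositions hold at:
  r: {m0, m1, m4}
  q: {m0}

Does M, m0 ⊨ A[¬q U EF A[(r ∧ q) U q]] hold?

Sat(¬q) = {m1, m2, m3, m4, m5}
Sat(r ∧ q) = {m0}
A[(r ∧ q) U q]: least fixpoint, start Z0 = Sat(q) = {m0}, add states in Sat(r ∧ q) with every successor in Z. Already a fixed point.
Sat(A[(r ∧ q) U q]) = {m0}
EF A[(r ∧ q) U q]: least fixpoint, start Z0 = {m0}, add states with some successor in Z. Z1 = {m0, m5}; Z2 = {m0, m3, m5}; fixed.
Sat(EF A[(r ∧ q) U q]) = {m0, m3, m5}
A[¬q U EF A[(r ∧ q) U q]]: least fixpoint, start Z0 = Sat(EF A[(r ∧ q) U q]) = {m0, m3, m5}, add states in Sat(¬q) with every successor in Z. Already a fixed point.
Sat(A[¬q U EF A[(r ∧ q) U q]]) = {m0, m3, m5}
m0 ∈ Sat(A[¬q U EF A[(r ∧ q) U q]]) = {m0, m3, m5}, so the formula holds at m0.

Yes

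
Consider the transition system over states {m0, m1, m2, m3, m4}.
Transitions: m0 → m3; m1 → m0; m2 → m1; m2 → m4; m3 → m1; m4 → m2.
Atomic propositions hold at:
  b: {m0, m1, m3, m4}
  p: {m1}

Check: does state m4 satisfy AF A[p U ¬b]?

Sat(¬b) = {m2}
A[p U ¬b]: least fixpoint, start Z0 = Sat(¬b) = {m2}, add states in Sat(p) with every successor in Z. Already a fixed point.
Sat(A[p U ¬b]) = {m2}
AF A[p U ¬b]: least fixpoint, start Z0 = {m2}, add states with every successor in Z. Z1 = {m2, m4}; fixed.
Sat(AF A[p U ¬b]) = {m2, m4}
m4 ∈ Sat(AF A[p U ¬b]) = {m2, m4}, so the formula holds at m4.

Yes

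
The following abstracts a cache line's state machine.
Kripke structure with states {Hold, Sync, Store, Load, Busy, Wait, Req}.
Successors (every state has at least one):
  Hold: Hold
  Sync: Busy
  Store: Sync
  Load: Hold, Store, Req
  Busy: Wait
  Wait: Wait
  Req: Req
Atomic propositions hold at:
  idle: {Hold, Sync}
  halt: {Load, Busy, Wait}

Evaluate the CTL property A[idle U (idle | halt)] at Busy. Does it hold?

Yes

Sat(idle | halt) = {Hold, Sync, Load, Busy, Wait}
A[idle U (idle | halt)]: least fixpoint, start Z0 = Sat((idle | halt)) = {Hold, Sync, Load, Busy, Wait}, add states in Sat(idle) with every successor in Z. Already a fixed point.
Sat(A[idle U (idle | halt)]) = {Hold, Sync, Load, Busy, Wait}
Busy ∈ Sat(A[idle U (idle | halt)]) = {Hold, Sync, Load, Busy, Wait}, so the formula holds at Busy.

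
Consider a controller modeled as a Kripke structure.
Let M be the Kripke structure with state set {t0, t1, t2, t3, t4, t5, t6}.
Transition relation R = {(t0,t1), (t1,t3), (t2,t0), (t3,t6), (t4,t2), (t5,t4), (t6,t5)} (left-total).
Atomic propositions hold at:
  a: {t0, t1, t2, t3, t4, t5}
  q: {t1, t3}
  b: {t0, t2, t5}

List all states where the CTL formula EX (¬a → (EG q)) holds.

{t0, t1, t2, t4, t5, t6}

Sat(¬a) = {t6}
EG q: greatest fixpoint, start Z0 = {t1, t3}, keep only states in Sat with some successor in Z. Z1 = {t1}; Z2 = ∅; fixed.
Sat(EG q) = ∅
Sat(¬a → (EG q)) = {t0, t1, t2, t3, t4, t5}
Sat(EX (¬a → (EG q))) = {s : some successor in {t0, t1, t2, t3, t4, t5}} = {t0, t1, t2, t4, t5, t6}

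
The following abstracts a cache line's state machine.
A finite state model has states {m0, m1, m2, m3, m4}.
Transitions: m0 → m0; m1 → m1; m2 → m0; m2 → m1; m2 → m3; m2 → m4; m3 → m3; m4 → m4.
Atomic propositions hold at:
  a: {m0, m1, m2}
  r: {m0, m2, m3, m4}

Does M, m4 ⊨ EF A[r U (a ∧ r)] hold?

Sat(a ∧ r) = {m0, m2}
A[r U (a ∧ r)]: least fixpoint, start Z0 = Sat((a ∧ r)) = {m0, m2}, add states in Sat(r) with every successor in Z. Already a fixed point.
Sat(A[r U (a ∧ r)]) = {m0, m2}
EF A[r U (a ∧ r)]: least fixpoint, start Z0 = {m0, m2}, add states with some successor in Z. Already a fixed point.
Sat(EF A[r U (a ∧ r)]) = {m0, m2}
m4 ∉ Sat(EF A[r U (a ∧ r)]) = {m0, m2}, so the formula does not hold at m4.

No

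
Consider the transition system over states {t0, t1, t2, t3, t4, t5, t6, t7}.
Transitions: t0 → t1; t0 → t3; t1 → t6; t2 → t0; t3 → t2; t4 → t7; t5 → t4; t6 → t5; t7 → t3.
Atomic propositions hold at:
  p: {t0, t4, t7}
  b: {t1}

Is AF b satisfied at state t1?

Yes

AF b: least fixpoint, start Z0 = {t1}, add states with every successor in Z. Already a fixed point.
Sat(AF b) = {t1}
t1 ∈ Sat(AF b) = {t1}, so the formula holds at t1.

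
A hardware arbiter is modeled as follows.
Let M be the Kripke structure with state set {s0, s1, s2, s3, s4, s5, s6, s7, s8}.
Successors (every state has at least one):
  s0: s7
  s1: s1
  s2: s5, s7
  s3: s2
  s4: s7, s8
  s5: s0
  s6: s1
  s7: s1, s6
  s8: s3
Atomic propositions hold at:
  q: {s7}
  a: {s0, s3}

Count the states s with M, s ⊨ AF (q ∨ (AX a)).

7

Sat(AX a) = {s : every successor in {s0, s3}} = {s5, s8}
Sat(q ∨ (AX a)) = {s5, s7, s8}
AF (q ∨ (AX a)): least fixpoint, start Z0 = {s5, s7, s8}, add states with every successor in Z. Z1 = {s0, s2, s4, s5, s7, s8}; Z2 = {s0, s2, s3, s4, s5, s7, s8}; fixed.
Sat(AF (q ∨ (AX a))) = {s0, s2, s3, s4, s5, s7, s8}
|Sat(AF (q ∨ (AX a)))| = |{s0, s2, s3, s4, s5, s7, s8}| = 7.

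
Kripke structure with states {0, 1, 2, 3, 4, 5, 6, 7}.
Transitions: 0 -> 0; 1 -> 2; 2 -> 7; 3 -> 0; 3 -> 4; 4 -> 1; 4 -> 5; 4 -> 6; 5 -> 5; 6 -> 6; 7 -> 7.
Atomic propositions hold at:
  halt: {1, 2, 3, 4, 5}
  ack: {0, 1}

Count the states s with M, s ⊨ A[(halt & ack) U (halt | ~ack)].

Sat(halt & ack) = {1}
Sat(~ack) = {2, 3, 4, 5, 6, 7}
Sat(halt | ~ack) = {1, 2, 3, 4, 5, 6, 7}
A[(halt & ack) U (halt | ~ack)]: least fixpoint, start Z0 = Sat((halt | ~ack)) = {1, 2, 3, 4, 5, 6, 7}, add states in Sat(halt & ack) with every successor in Z. Already a fixed point.
Sat(A[(halt & ack) U (halt | ~ack)]) = {1, 2, 3, 4, 5, 6, 7}
|Sat(A[(halt & ack) U (halt | ~ack)])| = |{1, 2, 3, 4, 5, 6, 7}| = 7.

7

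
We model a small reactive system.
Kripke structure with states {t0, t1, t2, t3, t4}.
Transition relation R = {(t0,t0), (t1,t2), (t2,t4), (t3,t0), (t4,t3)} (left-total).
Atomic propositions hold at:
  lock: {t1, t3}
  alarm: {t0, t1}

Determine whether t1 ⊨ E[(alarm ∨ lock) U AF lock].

Yes

Sat(alarm ∨ lock) = {t0, t1, t3}
AF lock: least fixpoint, start Z0 = {t1, t3}, add states with every successor in Z. Z1 = {t1, t3, t4}; Z2 = {t1, t2, t3, t4}; fixed.
Sat(AF lock) = {t1, t2, t3, t4}
E[(alarm ∨ lock) U AF lock]: least fixpoint, start Z0 = Sat(AF lock) = {t1, t2, t3, t4}, add states in Sat(alarm ∨ lock) with some successor in Z. Already a fixed point.
Sat(E[(alarm ∨ lock) U AF lock]) = {t1, t2, t3, t4}
t1 ∈ Sat(E[(alarm ∨ lock) U AF lock]) = {t1, t2, t3, t4}, so the formula holds at t1.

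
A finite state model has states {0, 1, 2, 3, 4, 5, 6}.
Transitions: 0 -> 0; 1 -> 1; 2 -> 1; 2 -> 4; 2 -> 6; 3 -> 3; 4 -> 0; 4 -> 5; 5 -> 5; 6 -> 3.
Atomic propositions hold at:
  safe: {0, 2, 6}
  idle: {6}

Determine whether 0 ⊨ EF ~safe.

No

Sat(~safe) = {1, 3, 4, 5}
EF ~safe: least fixpoint, start Z0 = {1, 3, 4, 5}, add states with some successor in Z. Z1 = {1, 2, 3, 4, 5, 6}; fixed.
Sat(EF ~safe) = {1, 2, 3, 4, 5, 6}
0 ∉ Sat(EF ~safe) = {1, 2, 3, 4, 5, 6}, so the formula does not hold at 0.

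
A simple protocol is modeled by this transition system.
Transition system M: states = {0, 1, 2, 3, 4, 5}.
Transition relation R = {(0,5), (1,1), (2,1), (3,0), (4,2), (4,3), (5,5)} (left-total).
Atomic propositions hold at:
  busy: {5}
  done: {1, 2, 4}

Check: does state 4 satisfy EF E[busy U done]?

E[busy U done]: least fixpoint, start Z0 = Sat(done) = {1, 2, 4}, add states in Sat(busy) with some successor in Z. Already a fixed point.
Sat(E[busy U done]) = {1, 2, 4}
EF E[busy U done]: least fixpoint, start Z0 = {1, 2, 4}, add states with some successor in Z. Already a fixed point.
Sat(EF E[busy U done]) = {1, 2, 4}
4 ∈ Sat(EF E[busy U done]) = {1, 2, 4}, so the formula holds at 4.

Yes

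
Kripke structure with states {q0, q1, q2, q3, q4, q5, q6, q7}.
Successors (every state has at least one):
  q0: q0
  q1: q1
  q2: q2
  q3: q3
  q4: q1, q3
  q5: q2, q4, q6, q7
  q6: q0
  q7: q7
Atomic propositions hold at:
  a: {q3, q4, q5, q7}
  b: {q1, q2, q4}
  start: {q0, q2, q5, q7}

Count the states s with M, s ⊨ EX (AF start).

AF start: least fixpoint, start Z0 = {q0, q2, q5, q7}, add states with every successor in Z. Z1 = {q0, q2, q5, q6, q7}; fixed.
Sat(AF start) = {q0, q2, q5, q6, q7}
Sat(EX (AF start)) = {s : some successor in {q0, q2, q5, q6, q7}} = {q0, q2, q5, q6, q7}
|Sat(EX (AF start))| = |{q0, q2, q5, q6, q7}| = 5.

5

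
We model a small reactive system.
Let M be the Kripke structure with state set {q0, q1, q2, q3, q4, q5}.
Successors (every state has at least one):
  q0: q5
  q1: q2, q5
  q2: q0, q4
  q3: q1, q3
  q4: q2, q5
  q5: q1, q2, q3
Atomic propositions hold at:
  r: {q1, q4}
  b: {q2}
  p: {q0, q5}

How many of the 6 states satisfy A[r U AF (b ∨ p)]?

Sat(b ∨ p) = {q0, q2, q5}
AF (b ∨ p): least fixpoint, start Z0 = {q0, q2, q5}, add states with every successor in Z. Z1 = {q0, q1, q2, q4, q5}; fixed.
Sat(AF (b ∨ p)) = {q0, q1, q2, q4, q5}
A[r U AF (b ∨ p)]: least fixpoint, start Z0 = Sat(AF (b ∨ p)) = {q0, q1, q2, q4, q5}, add states in Sat(r) with every successor in Z. Already a fixed point.
Sat(A[r U AF (b ∨ p)]) = {q0, q1, q2, q4, q5}
|Sat(A[r U AF (b ∨ p)])| = |{q0, q1, q2, q4, q5}| = 5.

5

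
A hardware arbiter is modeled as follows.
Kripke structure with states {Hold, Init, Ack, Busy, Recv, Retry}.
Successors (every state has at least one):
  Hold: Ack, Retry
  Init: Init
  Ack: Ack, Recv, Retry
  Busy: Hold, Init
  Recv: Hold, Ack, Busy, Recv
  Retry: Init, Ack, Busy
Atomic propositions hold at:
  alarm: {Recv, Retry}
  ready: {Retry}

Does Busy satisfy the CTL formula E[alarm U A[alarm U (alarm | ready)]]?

No

Sat(alarm | ready) = {Recv, Retry}
A[alarm U (alarm | ready)]: least fixpoint, start Z0 = Sat((alarm | ready)) = {Recv, Retry}, add states in Sat(alarm) with every successor in Z. Already a fixed point.
Sat(A[alarm U (alarm | ready)]) = {Recv, Retry}
E[alarm U A[alarm U (alarm | ready)]]: least fixpoint, start Z0 = Sat(A[alarm U (alarm | ready)]) = {Recv, Retry}, add states in Sat(alarm) with some successor in Z. Already a fixed point.
Sat(E[alarm U A[alarm U (alarm | ready)]]) = {Recv, Retry}
Busy ∉ Sat(E[alarm U A[alarm U (alarm | ready)]]) = {Recv, Retry}, so the formula does not hold at Busy.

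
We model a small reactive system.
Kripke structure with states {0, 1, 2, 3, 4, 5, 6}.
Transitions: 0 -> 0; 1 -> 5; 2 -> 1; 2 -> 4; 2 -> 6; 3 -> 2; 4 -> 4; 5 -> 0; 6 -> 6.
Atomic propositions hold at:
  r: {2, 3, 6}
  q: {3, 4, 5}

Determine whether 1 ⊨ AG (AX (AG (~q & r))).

No

Sat(~q) = {0, 1, 2, 6}
Sat(~q & r) = {2, 6}
AG (~q & r): greatest fixpoint, start Z0 = {2, 6}, keep only states in Sat with every successor in Z. Z1 = {6}; fixed.
Sat(AG (~q & r)) = {6}
Sat(AX (AG (~q & r))) = {s : every successor in {6}} = {6}
AG (AX (AG (~q & r))): greatest fixpoint, start Z0 = {6}, keep only states in Sat with every successor in Z. Already a fixed point.
Sat(AG (AX (AG (~q & r)))) = {6}
1 ∉ Sat(AG (AX (AG (~q & r)))) = {6}, so the formula does not hold at 1.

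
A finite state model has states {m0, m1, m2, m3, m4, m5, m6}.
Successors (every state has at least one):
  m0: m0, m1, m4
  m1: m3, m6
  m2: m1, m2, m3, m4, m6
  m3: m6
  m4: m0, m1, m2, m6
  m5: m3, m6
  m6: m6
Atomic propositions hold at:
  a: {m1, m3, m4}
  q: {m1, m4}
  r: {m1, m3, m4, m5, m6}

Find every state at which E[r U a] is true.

E[r U a]: least fixpoint, start Z0 = Sat(a) = {m1, m3, m4}, add states in Sat(r) with some successor in Z. Z1 = {m1, m3, m4, m5}; fixed.
Sat(E[r U a]) = {m1, m3, m4, m5}

{m1, m3, m4, m5}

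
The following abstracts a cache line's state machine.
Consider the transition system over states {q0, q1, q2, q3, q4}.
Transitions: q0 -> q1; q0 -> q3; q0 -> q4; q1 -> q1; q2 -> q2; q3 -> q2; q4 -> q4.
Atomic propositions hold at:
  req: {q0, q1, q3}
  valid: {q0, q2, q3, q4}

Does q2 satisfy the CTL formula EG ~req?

Yes

Sat(~req) = {q2, q4}
EG ~req: greatest fixpoint, start Z0 = {q2, q4}, keep only states in Sat with some successor in Z. Already a fixed point.
Sat(EG ~req) = {q2, q4}
q2 ∈ Sat(EG ~req) = {q2, q4}, so the formula holds at q2.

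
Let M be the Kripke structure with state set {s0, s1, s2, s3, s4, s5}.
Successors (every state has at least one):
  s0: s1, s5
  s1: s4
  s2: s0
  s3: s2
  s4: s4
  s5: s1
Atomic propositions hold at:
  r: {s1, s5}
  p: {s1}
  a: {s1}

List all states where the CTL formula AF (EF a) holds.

EF a: least fixpoint, start Z0 = {s1}, add states with some successor in Z. Z1 = {s0, s1, s5}; Z2 = {s0, s1, s2, s5}; Z3 = {s0, s1, s2, s3, s5}; fixed.
Sat(EF a) = {s0, s1, s2, s3, s5}
AF (EF a): least fixpoint, start Z0 = {s0, s1, s2, s3, s5}, add states with every successor in Z. Already a fixed point.
Sat(AF (EF a)) = {s0, s1, s2, s3, s5}

{s0, s1, s2, s3, s5}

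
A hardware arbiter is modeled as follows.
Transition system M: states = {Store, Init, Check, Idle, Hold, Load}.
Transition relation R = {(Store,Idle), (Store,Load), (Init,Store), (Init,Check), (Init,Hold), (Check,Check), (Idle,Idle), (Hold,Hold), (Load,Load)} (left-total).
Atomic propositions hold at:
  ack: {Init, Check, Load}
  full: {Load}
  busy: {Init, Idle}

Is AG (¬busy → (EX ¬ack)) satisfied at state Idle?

Yes

Sat(¬busy) = {Store, Check, Hold, Load}
Sat(¬ack) = {Store, Idle, Hold}
Sat(EX ¬ack) = {s : some successor in {Store, Idle, Hold}} = {Store, Init, Idle, Hold}
Sat(¬busy → (EX ¬ack)) = {Store, Init, Idle, Hold}
AG (¬busy → (EX ¬ack)): greatest fixpoint, start Z0 = {Store, Init, Idle, Hold}, keep only states in Sat with every successor in Z. Z1 = {Idle, Hold}; fixed.
Sat(AG (¬busy → (EX ¬ack))) = {Idle, Hold}
Idle ∈ Sat(AG (¬busy → (EX ¬ack))) = {Idle, Hold}, so the formula holds at Idle.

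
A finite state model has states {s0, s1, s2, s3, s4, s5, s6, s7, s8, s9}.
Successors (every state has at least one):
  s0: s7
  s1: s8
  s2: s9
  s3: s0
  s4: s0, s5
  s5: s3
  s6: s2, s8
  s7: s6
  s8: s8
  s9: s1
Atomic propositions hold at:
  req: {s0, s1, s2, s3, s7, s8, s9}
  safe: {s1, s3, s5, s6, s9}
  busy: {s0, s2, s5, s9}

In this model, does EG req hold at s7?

No

EG req: greatest fixpoint, start Z0 = {s0, s1, s2, s3, s7, s8, s9}, keep only states in Sat with some successor in Z. Z1 = {s0, s1, s2, s3, s8, s9}; Z2 = {s1, s2, s3, s8, s9}; Z3 = {s1, s2, s8, s9}; fixed.
Sat(EG req) = {s1, s2, s8, s9}
s7 ∉ Sat(EG req) = {s1, s2, s8, s9}, so the formula does not hold at s7.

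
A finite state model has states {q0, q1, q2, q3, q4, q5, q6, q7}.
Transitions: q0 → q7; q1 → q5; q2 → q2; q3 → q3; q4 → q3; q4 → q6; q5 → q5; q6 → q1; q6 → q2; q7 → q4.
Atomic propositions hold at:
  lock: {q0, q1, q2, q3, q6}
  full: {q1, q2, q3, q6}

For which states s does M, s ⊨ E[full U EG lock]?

EG lock: greatest fixpoint, start Z0 = {q0, q1, q2, q3, q6}, keep only states in Sat with some successor in Z. Z1 = {q2, q3, q6}; fixed.
Sat(EG lock) = {q2, q3, q6}
E[full U EG lock]: least fixpoint, start Z0 = Sat(EG lock) = {q2, q3, q6}, add states in Sat(full) with some successor in Z. Already a fixed point.
Sat(E[full U EG lock]) = {q2, q3, q6}

{q2, q3, q6}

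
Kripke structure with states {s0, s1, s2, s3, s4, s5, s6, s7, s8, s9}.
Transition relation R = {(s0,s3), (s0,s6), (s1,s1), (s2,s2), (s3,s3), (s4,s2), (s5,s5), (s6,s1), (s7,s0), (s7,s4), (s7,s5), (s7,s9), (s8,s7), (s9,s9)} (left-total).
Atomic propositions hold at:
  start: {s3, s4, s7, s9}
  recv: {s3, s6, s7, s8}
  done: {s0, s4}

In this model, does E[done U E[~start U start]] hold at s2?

Sat(~start) = {s0, s1, s2, s5, s6, s8}
E[~start U start]: least fixpoint, start Z0 = Sat(start) = {s3, s4, s7, s9}, add states in Sat(~start) with some successor in Z. Z1 = {s0, s3, s4, s7, s8, s9}; fixed.
Sat(E[~start U start]) = {s0, s3, s4, s7, s8, s9}
E[done U E[~start U start]]: least fixpoint, start Z0 = Sat(E[~start U start]) = {s0, s3, s4, s7, s8, s9}, add states in Sat(done) with some successor in Z. Already a fixed point.
Sat(E[done U E[~start U start]]) = {s0, s3, s4, s7, s8, s9}
s2 ∉ Sat(E[done U E[~start U start]]) = {s0, s3, s4, s7, s8, s9}, so the formula does not hold at s2.

No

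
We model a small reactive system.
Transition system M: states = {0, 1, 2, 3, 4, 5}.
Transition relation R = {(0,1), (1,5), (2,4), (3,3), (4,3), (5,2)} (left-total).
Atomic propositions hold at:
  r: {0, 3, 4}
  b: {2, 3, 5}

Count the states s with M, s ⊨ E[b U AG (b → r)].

4

Sat(b → r) = {0, 1, 3, 4}
AG (b → r): greatest fixpoint, start Z0 = {0, 1, 3, 4}, keep only states in Sat with every successor in Z. Z1 = {0, 3, 4}; Z2 = {3, 4}; fixed.
Sat(AG (b → r)) = {3, 4}
E[b U AG (b → r)]: least fixpoint, start Z0 = Sat(AG (b → r)) = {3, 4}, add states in Sat(b) with some successor in Z. Z1 = {2, 3, 4}; Z2 = {2, 3, 4, 5}; fixed.
Sat(E[b U AG (b → r)]) = {2, 3, 4, 5}
|Sat(E[b U AG (b → r)])| = |{2, 3, 4, 5}| = 4.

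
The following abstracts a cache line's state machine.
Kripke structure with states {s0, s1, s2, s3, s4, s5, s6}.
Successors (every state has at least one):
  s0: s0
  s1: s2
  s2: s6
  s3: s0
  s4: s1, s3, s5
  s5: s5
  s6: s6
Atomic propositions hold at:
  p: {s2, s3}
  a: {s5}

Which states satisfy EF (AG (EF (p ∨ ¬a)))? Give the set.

{s0, s1, s2, s3, s4, s6}

Sat(¬a) = {s0, s1, s2, s3, s4, s6}
Sat(p ∨ ¬a) = {s0, s1, s2, s3, s4, s6}
EF (p ∨ ¬a): least fixpoint, start Z0 = {s0, s1, s2, s3, s4, s6}, add states with some successor in Z. Already a fixed point.
Sat(EF (p ∨ ¬a)) = {s0, s1, s2, s3, s4, s6}
AG (EF (p ∨ ¬a)): greatest fixpoint, start Z0 = {s0, s1, s2, s3, s4, s6}, keep only states in Sat with every successor in Z. Z1 = {s0, s1, s2, s3, s6}; fixed.
Sat(AG (EF (p ∨ ¬a))) = {s0, s1, s2, s3, s6}
EF (AG (EF (p ∨ ¬a))): least fixpoint, start Z0 = {s0, s1, s2, s3, s6}, add states with some successor in Z. Z1 = {s0, s1, s2, s3, s4, s6}; fixed.
Sat(EF (AG (EF (p ∨ ¬a)))) = {s0, s1, s2, s3, s4, s6}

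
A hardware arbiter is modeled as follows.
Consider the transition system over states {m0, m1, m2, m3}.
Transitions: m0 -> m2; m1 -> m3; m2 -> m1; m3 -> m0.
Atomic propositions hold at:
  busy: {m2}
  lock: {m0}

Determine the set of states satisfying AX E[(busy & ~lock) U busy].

{m0}

Sat(~lock) = {m1, m2, m3}
Sat(busy & ~lock) = {m2}
E[(busy & ~lock) U busy]: least fixpoint, start Z0 = Sat(busy) = {m2}, add states in Sat(busy & ~lock) with some successor in Z. Already a fixed point.
Sat(E[(busy & ~lock) U busy]) = {m2}
Sat(AX E[(busy & ~lock) U busy]) = {s : every successor in {m2}} = {m0}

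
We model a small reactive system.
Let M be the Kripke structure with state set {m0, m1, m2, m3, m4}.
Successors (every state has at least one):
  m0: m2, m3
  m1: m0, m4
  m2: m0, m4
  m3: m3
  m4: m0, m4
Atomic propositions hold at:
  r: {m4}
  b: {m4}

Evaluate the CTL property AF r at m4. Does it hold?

Yes

AF r: least fixpoint, start Z0 = {m4}, add states with every successor in Z. Already a fixed point.
Sat(AF r) = {m4}
m4 ∈ Sat(AF r) = {m4}, so the formula holds at m4.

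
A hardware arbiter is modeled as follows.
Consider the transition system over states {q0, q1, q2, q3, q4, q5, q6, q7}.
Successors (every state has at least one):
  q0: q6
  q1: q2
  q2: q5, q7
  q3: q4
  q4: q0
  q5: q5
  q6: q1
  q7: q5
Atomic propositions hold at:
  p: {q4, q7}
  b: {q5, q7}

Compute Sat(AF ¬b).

{q0, q1, q2, q3, q4, q6}

Sat(¬b) = {q0, q1, q2, q3, q4, q6}
AF ¬b: least fixpoint, start Z0 = {q0, q1, q2, q3, q4, q6}, add states with every successor in Z. Already a fixed point.
Sat(AF ¬b) = {q0, q1, q2, q3, q4, q6}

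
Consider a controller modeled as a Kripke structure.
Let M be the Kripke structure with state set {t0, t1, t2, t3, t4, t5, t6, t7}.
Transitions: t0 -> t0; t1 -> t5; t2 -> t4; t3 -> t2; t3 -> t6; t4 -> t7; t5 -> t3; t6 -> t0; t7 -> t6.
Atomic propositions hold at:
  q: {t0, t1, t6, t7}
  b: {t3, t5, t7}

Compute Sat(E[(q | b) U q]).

{t0, t1, t3, t5, t6, t7}

Sat(q | b) = {t0, t1, t3, t5, t6, t7}
E[(q | b) U q]: least fixpoint, start Z0 = Sat(q) = {t0, t1, t6, t7}, add states in Sat(q | b) with some successor in Z. Z1 = {t0, t1, t3, t6, t7}; Z2 = {t0, t1, t3, t5, t6, t7}; fixed.
Sat(E[(q | b) U q]) = {t0, t1, t3, t5, t6, t7}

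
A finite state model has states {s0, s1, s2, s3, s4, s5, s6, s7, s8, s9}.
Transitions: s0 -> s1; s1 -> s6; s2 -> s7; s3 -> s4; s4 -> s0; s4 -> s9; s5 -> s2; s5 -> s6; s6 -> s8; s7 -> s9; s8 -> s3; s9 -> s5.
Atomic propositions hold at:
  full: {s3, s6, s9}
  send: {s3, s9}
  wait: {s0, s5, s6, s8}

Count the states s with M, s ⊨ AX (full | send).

Sat(full | send) = {s3, s6, s9}
Sat(AX (full | send)) = {s : every successor in {s3, s6, s9}} = {s1, s7, s8}
|Sat(AX (full | send))| = |{s1, s7, s8}| = 3.

3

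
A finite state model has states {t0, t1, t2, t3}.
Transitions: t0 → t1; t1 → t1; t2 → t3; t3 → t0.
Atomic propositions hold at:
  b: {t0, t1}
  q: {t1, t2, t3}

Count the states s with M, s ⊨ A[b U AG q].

AG q: greatest fixpoint, start Z0 = {t1, t2, t3}, keep only states in Sat with every successor in Z. Z1 = {t1, t2}; Z2 = {t1}; fixed.
Sat(AG q) = {t1}
A[b U AG q]: least fixpoint, start Z0 = Sat(AG q) = {t1}, add states in Sat(b) with every successor in Z. Z1 = {t0, t1}; fixed.
Sat(A[b U AG q]) = {t0, t1}
|Sat(A[b U AG q])| = |{t0, t1}| = 2.

2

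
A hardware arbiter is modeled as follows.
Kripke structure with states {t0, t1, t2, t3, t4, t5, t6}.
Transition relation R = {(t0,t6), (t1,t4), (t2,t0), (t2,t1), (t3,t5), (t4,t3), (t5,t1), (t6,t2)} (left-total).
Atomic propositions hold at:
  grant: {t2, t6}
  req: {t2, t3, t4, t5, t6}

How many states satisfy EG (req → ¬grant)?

Sat(¬grant) = {t0, t1, t3, t4, t5}
Sat(req → ¬grant) = {t0, t1, t3, t4, t5}
EG (req → ¬grant): greatest fixpoint, start Z0 = {t0, t1, t3, t4, t5}, keep only states in Sat with some successor in Z. Z1 = {t1, t3, t4, t5}; fixed.
Sat(EG (req → ¬grant)) = {t1, t3, t4, t5}
|Sat(EG (req → ¬grant))| = |{t1, t3, t4, t5}| = 4.

4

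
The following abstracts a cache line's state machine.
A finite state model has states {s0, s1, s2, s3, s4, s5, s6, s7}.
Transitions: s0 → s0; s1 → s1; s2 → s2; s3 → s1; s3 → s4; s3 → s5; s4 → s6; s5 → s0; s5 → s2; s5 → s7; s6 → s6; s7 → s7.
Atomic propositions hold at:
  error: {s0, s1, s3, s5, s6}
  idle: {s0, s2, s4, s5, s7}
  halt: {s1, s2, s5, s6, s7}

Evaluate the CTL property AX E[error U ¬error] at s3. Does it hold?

No

Sat(¬error) = {s2, s4, s7}
E[error U ¬error]: least fixpoint, start Z0 = Sat(¬error) = {s2, s4, s7}, add states in Sat(error) with some successor in Z. Z1 = {s2, s3, s4, s5, s7}; fixed.
Sat(E[error U ¬error]) = {s2, s3, s4, s5, s7}
Sat(AX E[error U ¬error]) = {s : every successor in {s2, s3, s4, s5, s7}} = {s2, s7}
s3 ∉ Sat(AX E[error U ¬error]) = {s2, s7}, so the formula does not hold at s3.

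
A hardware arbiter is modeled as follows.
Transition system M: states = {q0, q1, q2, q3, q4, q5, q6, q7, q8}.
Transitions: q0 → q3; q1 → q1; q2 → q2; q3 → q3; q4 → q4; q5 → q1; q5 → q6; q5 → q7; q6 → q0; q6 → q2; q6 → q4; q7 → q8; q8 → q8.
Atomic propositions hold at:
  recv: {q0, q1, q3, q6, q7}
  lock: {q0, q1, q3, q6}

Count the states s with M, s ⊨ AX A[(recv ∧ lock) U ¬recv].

Sat(recv ∧ lock) = {q0, q1, q3, q6}
Sat(¬recv) = {q2, q4, q5, q8}
A[(recv ∧ lock) U ¬recv]: least fixpoint, start Z0 = Sat(¬recv) = {q2, q4, q5, q8}, add states in Sat(recv ∧ lock) with every successor in Z. Already a fixed point.
Sat(A[(recv ∧ lock) U ¬recv]) = {q2, q4, q5, q8}
Sat(AX A[(recv ∧ lock) U ¬recv]) = {s : every successor in {q2, q4, q5, q8}} = {q2, q4, q7, q8}
|Sat(AX A[(recv ∧ lock) U ¬recv])| = |{q2, q4, q7, q8}| = 4.

4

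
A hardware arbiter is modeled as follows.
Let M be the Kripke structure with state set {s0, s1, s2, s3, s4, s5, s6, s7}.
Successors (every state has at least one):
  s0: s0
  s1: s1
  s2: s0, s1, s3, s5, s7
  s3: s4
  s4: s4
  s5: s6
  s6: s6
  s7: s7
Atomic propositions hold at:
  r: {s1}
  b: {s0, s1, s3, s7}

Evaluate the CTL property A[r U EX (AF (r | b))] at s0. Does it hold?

Sat(r | b) = {s0, s1, s3, s7}
AF (r | b): least fixpoint, start Z0 = {s0, s1, s3, s7}, add states with every successor in Z. Already a fixed point.
Sat(AF (r | b)) = {s0, s1, s3, s7}
Sat(EX (AF (r | b))) = {s : some successor in {s0, s1, s3, s7}} = {s0, s1, s2, s7}
A[r U EX (AF (r | b))]: least fixpoint, start Z0 = Sat(EX (AF (r | b))) = {s0, s1, s2, s7}, add states in Sat(r) with every successor in Z. Already a fixed point.
Sat(A[r U EX (AF (r | b))]) = {s0, s1, s2, s7}
s0 ∈ Sat(A[r U EX (AF (r | b))]) = {s0, s1, s2, s7}, so the formula holds at s0.

Yes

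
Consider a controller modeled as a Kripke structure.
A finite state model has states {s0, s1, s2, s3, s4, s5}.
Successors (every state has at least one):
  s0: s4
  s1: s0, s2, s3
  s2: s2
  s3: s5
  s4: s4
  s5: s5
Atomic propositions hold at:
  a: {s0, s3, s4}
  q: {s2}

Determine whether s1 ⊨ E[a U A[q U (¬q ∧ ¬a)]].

Sat(¬q) = {s0, s1, s3, s4, s5}
Sat(¬a) = {s1, s2, s5}
Sat(¬q ∧ ¬a) = {s1, s5}
A[q U (¬q ∧ ¬a)]: least fixpoint, start Z0 = Sat((¬q ∧ ¬a)) = {s1, s5}, add states in Sat(q) with every successor in Z. Already a fixed point.
Sat(A[q U (¬q ∧ ¬a)]) = {s1, s5}
E[a U A[q U (¬q ∧ ¬a)]]: least fixpoint, start Z0 = Sat(A[q U (¬q ∧ ¬a)]) = {s1, s5}, add states in Sat(a) with some successor in Z. Z1 = {s1, s3, s5}; fixed.
Sat(E[a U A[q U (¬q ∧ ¬a)]]) = {s1, s3, s5}
s1 ∈ Sat(E[a U A[q U (¬q ∧ ¬a)]]) = {s1, s3, s5}, so the formula holds at s1.

Yes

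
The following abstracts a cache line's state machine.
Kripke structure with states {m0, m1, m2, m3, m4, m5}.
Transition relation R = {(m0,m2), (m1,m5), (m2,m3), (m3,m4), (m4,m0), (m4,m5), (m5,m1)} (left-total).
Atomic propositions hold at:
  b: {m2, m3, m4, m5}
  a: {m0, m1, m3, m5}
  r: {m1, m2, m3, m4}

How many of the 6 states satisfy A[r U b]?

5

A[r U b]: least fixpoint, start Z0 = Sat(b) = {m2, m3, m4, m5}, add states in Sat(r) with every successor in Z. Z1 = {m1, m2, m3, m4, m5}; fixed.
Sat(A[r U b]) = {m1, m2, m3, m4, m5}
|Sat(A[r U b])| = |{m1, m2, m3, m4, m5}| = 5.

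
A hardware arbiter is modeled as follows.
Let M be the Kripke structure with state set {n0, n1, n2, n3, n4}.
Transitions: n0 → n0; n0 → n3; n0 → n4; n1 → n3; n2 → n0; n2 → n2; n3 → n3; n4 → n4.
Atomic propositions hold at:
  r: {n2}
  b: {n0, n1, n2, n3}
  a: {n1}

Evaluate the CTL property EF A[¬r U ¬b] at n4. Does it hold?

Yes

Sat(¬r) = {n0, n1, n3, n4}
Sat(¬b) = {n4}
A[¬r U ¬b]: least fixpoint, start Z0 = Sat(¬b) = {n4}, add states in Sat(¬r) with every successor in Z. Already a fixed point.
Sat(A[¬r U ¬b]) = {n4}
EF A[¬r U ¬b]: least fixpoint, start Z0 = {n4}, add states with some successor in Z. Z1 = {n0, n4}; Z2 = {n0, n2, n4}; fixed.
Sat(EF A[¬r U ¬b]) = {n0, n2, n4}
n4 ∈ Sat(EF A[¬r U ¬b]) = {n0, n2, n4}, so the formula holds at n4.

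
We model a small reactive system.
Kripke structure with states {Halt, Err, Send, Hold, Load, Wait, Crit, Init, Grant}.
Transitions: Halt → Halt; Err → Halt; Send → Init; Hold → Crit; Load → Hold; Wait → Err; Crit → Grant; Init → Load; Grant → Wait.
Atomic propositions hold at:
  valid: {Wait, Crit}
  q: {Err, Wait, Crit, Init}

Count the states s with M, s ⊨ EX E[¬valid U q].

7

Sat(¬valid) = {Halt, Err, Send, Hold, Load, Init, Grant}
E[¬valid U q]: least fixpoint, start Z0 = Sat(q) = {Err, Wait, Crit, Init}, add states in Sat(¬valid) with some successor in Z. Z1 = {Err, Send, Hold, Wait, Crit, Init, Grant}; Z2 = {Err, Send, Hold, Load, Wait, Crit, Init, Grant}; fixed.
Sat(E[¬valid U q]) = {Err, Send, Hold, Load, Wait, Crit, Init, Grant}
Sat(EX E[¬valid U q]) = {s : some successor in {Err, Send, Hold, Load, Wait, Crit, Init, Grant}} = {Send, Hold, Load, Wait, Crit, Init, Grant}
|Sat(EX E[¬valid U q])| = |{Send, Hold, Load, Wait, Crit, Init, Grant}| = 7.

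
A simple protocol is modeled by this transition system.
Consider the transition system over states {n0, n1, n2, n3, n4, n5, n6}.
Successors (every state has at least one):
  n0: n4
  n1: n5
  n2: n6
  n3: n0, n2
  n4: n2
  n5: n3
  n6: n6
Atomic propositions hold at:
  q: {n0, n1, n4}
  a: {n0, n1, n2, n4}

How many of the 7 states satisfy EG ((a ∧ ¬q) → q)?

Sat(¬q) = {n2, n3, n5, n6}
Sat(a ∧ ¬q) = {n2}
Sat((a ∧ ¬q) → q) = {n0, n1, n3, n4, n5, n6}
EG ((a ∧ ¬q) → q): greatest fixpoint, start Z0 = {n0, n1, n3, n4, n5, n6}, keep only states in Sat with some successor in Z. Z1 = {n0, n1, n3, n5, n6}; Z2 = {n1, n3, n5, n6}; Z3 = {n1, n5, n6}; Z4 = {n1, n6}; Z5 = {n6}; fixed.
Sat(EG ((a ∧ ¬q) → q)) = {n6}
|Sat(EG ((a ∧ ¬q) → q))| = |{n6}| = 1.

1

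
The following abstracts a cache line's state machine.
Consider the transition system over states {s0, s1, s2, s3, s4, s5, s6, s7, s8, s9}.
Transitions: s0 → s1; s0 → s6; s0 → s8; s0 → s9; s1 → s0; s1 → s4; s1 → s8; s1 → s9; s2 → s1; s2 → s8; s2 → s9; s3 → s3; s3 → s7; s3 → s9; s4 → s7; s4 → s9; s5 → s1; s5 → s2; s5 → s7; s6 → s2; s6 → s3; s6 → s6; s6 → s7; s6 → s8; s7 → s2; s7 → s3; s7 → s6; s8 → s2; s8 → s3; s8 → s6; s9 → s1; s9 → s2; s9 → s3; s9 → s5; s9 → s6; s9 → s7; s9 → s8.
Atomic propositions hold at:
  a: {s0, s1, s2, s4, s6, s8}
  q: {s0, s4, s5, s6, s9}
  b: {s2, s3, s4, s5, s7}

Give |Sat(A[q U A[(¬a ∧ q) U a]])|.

6

Sat(¬a) = {s3, s5, s7, s9}
Sat(¬a ∧ q) = {s5, s9}
A[(¬a ∧ q) U a]: least fixpoint, start Z0 = Sat(a) = {s0, s1, s2, s4, s6, s8}, add states in Sat(¬a ∧ q) with every successor in Z. Already a fixed point.
Sat(A[(¬a ∧ q) U a]) = {s0, s1, s2, s4, s6, s8}
A[q U A[(¬a ∧ q) U a]]: least fixpoint, start Z0 = Sat(A[(¬a ∧ q) U a]) = {s0, s1, s2, s4, s6, s8}, add states in Sat(q) with every successor in Z. Already a fixed point.
Sat(A[q U A[(¬a ∧ q) U a]]) = {s0, s1, s2, s4, s6, s8}
|Sat(A[q U A[(¬a ∧ q) U a]])| = |{s0, s1, s2, s4, s6, s8}| = 6.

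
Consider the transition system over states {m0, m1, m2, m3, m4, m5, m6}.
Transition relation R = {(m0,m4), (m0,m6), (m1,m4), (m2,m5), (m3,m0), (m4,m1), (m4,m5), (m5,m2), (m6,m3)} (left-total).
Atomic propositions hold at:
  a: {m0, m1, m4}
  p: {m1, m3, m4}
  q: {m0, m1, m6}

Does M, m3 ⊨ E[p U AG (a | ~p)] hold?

No

Sat(~p) = {m0, m2, m5, m6}
Sat(a | ~p) = {m0, m1, m2, m4, m5, m6}
AG (a | ~p): greatest fixpoint, start Z0 = {m0, m1, m2, m4, m5, m6}, keep only states in Sat with every successor in Z. Z1 = {m0, m1, m2, m4, m5}; Z2 = {m1, m2, m4, m5}; fixed.
Sat(AG (a | ~p)) = {m1, m2, m4, m5}
E[p U AG (a | ~p)]: least fixpoint, start Z0 = Sat(AG (a | ~p)) = {m1, m2, m4, m5}, add states in Sat(p) with some successor in Z. Already a fixed point.
Sat(E[p U AG (a | ~p)]) = {m1, m2, m4, m5}
m3 ∉ Sat(E[p U AG (a | ~p)]) = {m1, m2, m4, m5}, so the formula does not hold at m3.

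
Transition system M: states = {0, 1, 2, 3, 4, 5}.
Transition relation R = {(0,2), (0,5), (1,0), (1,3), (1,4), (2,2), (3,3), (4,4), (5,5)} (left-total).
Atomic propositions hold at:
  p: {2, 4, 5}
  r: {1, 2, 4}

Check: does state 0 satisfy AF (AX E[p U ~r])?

Sat(~r) = {0, 3, 5}
E[p U ~r]: least fixpoint, start Z0 = Sat(~r) = {0, 3, 5}, add states in Sat(p) with some successor in Z. Already a fixed point.
Sat(E[p U ~r]) = {0, 3, 5}
Sat(AX E[p U ~r]) = {s : every successor in {0, 3, 5}} = {3, 5}
AF (AX E[p U ~r]): least fixpoint, start Z0 = {3, 5}, add states with every successor in Z. Already a fixed point.
Sat(AF (AX E[p U ~r])) = {3, 5}
0 ∉ Sat(AF (AX E[p U ~r])) = {3, 5}, so the formula does not hold at 0.

No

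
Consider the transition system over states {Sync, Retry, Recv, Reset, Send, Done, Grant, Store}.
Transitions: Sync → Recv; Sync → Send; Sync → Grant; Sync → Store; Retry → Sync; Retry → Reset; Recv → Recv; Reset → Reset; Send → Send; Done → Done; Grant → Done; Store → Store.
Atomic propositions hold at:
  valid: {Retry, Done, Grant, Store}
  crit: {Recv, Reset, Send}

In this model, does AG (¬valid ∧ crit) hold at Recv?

Yes

Sat(¬valid) = {Sync, Recv, Reset, Send}
Sat(¬valid ∧ crit) = {Recv, Reset, Send}
AG (¬valid ∧ crit): greatest fixpoint, start Z0 = {Recv, Reset, Send}, keep only states in Sat with every successor in Z. Already a fixed point.
Sat(AG (¬valid ∧ crit)) = {Recv, Reset, Send}
Recv ∈ Sat(AG (¬valid ∧ crit)) = {Recv, Reset, Send}, so the formula holds at Recv.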